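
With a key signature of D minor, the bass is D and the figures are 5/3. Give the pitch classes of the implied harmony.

D, F, A

A third above D in this key is F.
A fifth above D in this key is A.
Together with the bass D, this spells D minor in root position.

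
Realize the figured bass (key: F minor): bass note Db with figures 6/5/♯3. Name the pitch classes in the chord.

A third above Db in this key is F, raised to F# by the sharp.
A fifth above Db in this key is Ab.
A sixth above Db in this key is Bb.

Db, F#, Ab, Bb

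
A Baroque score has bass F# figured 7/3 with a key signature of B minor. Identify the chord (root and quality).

F# minor seventh

The figures 7/3 indicate a seventh chord in root position.
In root position the bass is the root, so the root is F#.
The chord tones are F#, A, C#, E, giving F# minor seventh.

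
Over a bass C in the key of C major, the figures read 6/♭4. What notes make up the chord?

C, Fb, A

A fourth above C in this key is F, lowered to Fb by the flat.
A sixth above C in this key is A.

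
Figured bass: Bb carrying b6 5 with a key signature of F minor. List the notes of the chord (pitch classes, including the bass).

The written figures b6 5 are shorthand for 6/5/3: the 3 is implied.
A third above Bb in this key is Db.
A fifth above Bb in this key is F.
A sixth above Bb in this key is G, lowered to Gb by the flat.
Together with the bass Bb, this spells Gb major seventh in first inversion.

Bb, Db, F, Gb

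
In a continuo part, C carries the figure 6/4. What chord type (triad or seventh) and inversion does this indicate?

Intervals of 6/4 above the bass form a triad; the bass is the fifth, so this is second inversion.

triad, second inversion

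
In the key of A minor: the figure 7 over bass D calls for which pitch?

Counting 6 letter steps above D lands on C; in A minor, that letter is C.

C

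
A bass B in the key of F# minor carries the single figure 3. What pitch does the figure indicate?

Counting 2 letter steps above B lands on D; in F# minor, that letter is D.

D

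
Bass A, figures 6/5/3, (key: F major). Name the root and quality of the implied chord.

F major seventh

The figures 6/5/3 indicate a seventh chord in first inversion.
In first inversion the root lies a sixth above the bass: a sixth above A in F major is F.
The chord tones are A, C, E, F, giving F major seventh.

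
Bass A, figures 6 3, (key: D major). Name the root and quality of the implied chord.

The figures 6 3 indicate a triad in first inversion.
In first inversion the root lies a sixth above the bass: a sixth above A in D major is F#.
The chord tones are A, C#, F#, giving F# minor.

F# minor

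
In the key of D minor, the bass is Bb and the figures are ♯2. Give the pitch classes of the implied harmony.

The written figures ♯2 are shorthand for 6/4/2: the 6/4 are implied.
A second above Bb in this key is C, raised to C# by the sharp.
A fourth above Bb in this key is E.
A sixth above Bb in this key is G.
Together with the bass Bb, this spells C# diminished seventh in third inversion.

Bb, C#, E, G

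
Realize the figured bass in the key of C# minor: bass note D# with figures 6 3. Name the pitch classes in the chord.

A third above D# in this key is F#.
A sixth above D# in this key is B.
Together with the bass D#, this spells B major in first inversion.

D#, F#, B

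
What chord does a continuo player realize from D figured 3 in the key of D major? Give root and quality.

The figures 3 indicate a triad in root position.
In root position the bass is the root, so the root is D.
The chord tones are D, F#, A, giving D major.

D major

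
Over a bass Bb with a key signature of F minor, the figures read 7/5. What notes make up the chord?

Bb, Db, F, Ab

The written figures 7/5 are shorthand for 7/5/3: the 3 is implied.
A third above Bb in this key is Db.
A fifth above Bb in this key is F.
A seventh above Bb in this key is Ab.
Together with the bass Bb, this spells Bb minor seventh in root position.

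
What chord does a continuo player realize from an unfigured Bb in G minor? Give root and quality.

Bb major

An unfigured bass indicates a triad in root position.
In root position the bass is the root, so the root is Bb.
The chord tones are Bb, D, F, giving Bb major.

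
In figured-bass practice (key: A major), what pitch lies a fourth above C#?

Counting 3 letter steps above C# lands on F; in A major, that letter is F#.

F#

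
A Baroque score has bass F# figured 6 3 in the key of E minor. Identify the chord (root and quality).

D major

The figures 6 3 indicate a triad in first inversion.
In first inversion the root lies a sixth above the bass: a sixth above F# in E minor is D.
The chord tones are F#, A, D, giving D major.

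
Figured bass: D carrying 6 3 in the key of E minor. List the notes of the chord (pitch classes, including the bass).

D, F#, B

A third above D in this key is F#.
A sixth above D in this key is B.
Together with the bass D, this spells B minor in first inversion.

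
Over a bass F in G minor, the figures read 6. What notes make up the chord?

F, A, D

The written figures 6 are shorthand for 6/3: the 3 is implied.
A third above F in this key is A.
A sixth above F in this key is D.
Together with the bass F, this spells D minor in first inversion.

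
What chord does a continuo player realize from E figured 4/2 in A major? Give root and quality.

F# minor seventh

The figures 4/2 indicate a seventh chord in third inversion.
In third inversion the root lies a second above the bass: a second above E in A major is F#.
The chord tones are E, F#, A, C#, giving F# minor seventh.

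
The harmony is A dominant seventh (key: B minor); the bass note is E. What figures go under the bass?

E is the fifth of A dominant seventh, so the chord is in second inversion.
A seventh chord in second inversion is figured 6/4/3, conventionally abbreviated 4/3.

4/3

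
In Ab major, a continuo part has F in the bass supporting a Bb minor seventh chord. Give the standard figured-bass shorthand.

F is the fifth of Bb minor seventh, so the chord is in second inversion.
A seventh chord in second inversion is figured 6/4/3, conventionally abbreviated 4/3.

4/3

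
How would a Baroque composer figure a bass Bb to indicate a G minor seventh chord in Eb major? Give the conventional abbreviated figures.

Bb is the third of G minor seventh, so the chord is in first inversion.
A seventh chord in first inversion is figured 6/5/3, conventionally abbreviated 6/5.

6/5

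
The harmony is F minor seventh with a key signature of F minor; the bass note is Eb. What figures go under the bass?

Eb is the seventh of F minor seventh, so the chord is in third inversion.
A seventh chord in third inversion is figured 6/4/2, conventionally abbreviated 4/2.

4/2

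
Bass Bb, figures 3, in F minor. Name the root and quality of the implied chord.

Bb minor

The figures 3 indicate a triad in root position.
In root position the bass is the root, so the root is Bb.
The chord tones are Bb, Db, F, giving Bb minor.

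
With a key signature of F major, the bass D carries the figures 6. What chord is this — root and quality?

The figures 6 indicate a triad in first inversion.
In first inversion the root lies a sixth above the bass: a sixth above D in F major is Bb.
The chord tones are D, F, Bb, giving Bb major.

Bb major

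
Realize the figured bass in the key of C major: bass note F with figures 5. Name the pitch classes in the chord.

The written figures 5 are shorthand for 5/3: the 3 is implied.
A third above F in this key is A.
A fifth above F in this key is C.
Together with the bass F, this spells F major in root position.

F, A, C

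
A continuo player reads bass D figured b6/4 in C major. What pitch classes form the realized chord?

A fourth above D in this key is G.
A sixth above D in this key is B, lowered to Bb by the flat.
Together with the bass D, this spells G minor in second inversion.

D, G, Bb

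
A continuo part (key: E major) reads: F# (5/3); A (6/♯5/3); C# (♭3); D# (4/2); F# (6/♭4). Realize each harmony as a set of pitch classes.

F#, A, C# | A, C#, E#, F# | C#, Eb, G# | D#, E, G#, B | F#, Bb, D#

F# (5/3): F#, A, C#.
A (6/#5/3): A, C#, E#, F#.
C# (5/b3): C#, Eb, G#.
D# (6/4/2): D#, E, G#, B.
F# (6/b4): F#, Bb, D#.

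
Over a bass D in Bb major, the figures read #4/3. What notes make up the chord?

The written figures #4/3 are shorthand for 6/4/3: the 6 is implied.
A third above D in this key is F.
A fourth above D in this key is G, raised to G# by the sharp.
A sixth above D in this key is Bb.

D, F, G#, Bb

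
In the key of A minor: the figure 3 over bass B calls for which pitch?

D

Counting 2 letter steps above B lands on D; in A minor, that letter is D.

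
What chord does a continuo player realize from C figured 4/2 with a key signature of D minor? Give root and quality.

The figures 4/2 indicate a seventh chord in third inversion.
In third inversion the root lies a second above the bass: a second above C in D minor is D.
The chord tones are C, D, F, A, giving D minor seventh.

D minor seventh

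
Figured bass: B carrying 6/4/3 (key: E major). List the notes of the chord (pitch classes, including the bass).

B, D#, E, G#

A third above B in this key is D#.
A fourth above B in this key is E.
A sixth above B in this key is G#.
Together with the bass B, this spells E major seventh in second inversion.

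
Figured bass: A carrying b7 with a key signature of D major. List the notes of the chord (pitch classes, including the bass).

A, C#, E, Gb

The written figures b7 are shorthand for 7/5/3: the 5/3 are implied.
A third above A in this key is C#.
A fifth above A in this key is E.
A seventh above A in this key is G, lowered to Gb by the flat.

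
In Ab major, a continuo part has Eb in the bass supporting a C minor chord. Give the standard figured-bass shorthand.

6

Eb is the third of C minor, so the chord is in first inversion.
A triad in first inversion is figured 6/3, conventionally abbreviated 6.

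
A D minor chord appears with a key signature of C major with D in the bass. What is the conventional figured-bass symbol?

no figures

D is the root of D minor, so the chord is in root position.
A triad in root position is figured 5/3, conventionally abbreviated (no figures — root-position triad).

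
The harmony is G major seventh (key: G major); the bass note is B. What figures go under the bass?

6/5

B is the third of G major seventh, so the chord is in first inversion.
A seventh chord in first inversion is figured 6/5/3, conventionally abbreviated 6/5.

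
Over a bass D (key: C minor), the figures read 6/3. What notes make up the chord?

D, F, Bb

A third above D in this key is F.
A sixth above D in this key is Bb.
Together with the bass D, this spells Bb major in first inversion.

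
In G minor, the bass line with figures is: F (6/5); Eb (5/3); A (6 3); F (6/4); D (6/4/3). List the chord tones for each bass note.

F, A, C, D | Eb, G, Bb | A, C, F | F, Bb, D | D, F, G, Bb

F (6/5/3): F, A, C, D.
Eb (5/3): Eb, G, Bb.
A (6/3): A, C, F.
F (6/4): F, Bb, D.
D (6/4/3): D, F, G, Bb.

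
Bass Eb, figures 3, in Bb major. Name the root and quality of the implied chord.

Eb major

The figures 3 indicate a triad in root position.
In root position the bass is the root, so the root is Eb.
The chord tones are Eb, G, Bb, giving Eb major.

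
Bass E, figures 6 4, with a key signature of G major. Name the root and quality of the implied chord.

The figures 6 4 indicate a triad in second inversion.
In second inversion the root lies a fourth above the bass: a fourth above E in G major is A.
The chord tones are E, A, C, giving A minor.

A minor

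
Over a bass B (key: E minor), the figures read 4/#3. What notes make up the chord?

The written figures 4/#3 are shorthand for 6/4/3: the 6 is implied.
A third above B in this key is D, raised to D# by the sharp.
A fourth above B in this key is E.
A sixth above B in this key is G.
Together with the bass B, this spells E minor-major seventh in second inversion.

B, D#, E, G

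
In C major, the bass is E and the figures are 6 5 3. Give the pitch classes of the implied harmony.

E, G, B, C

A third above E in this key is G.
A fifth above E in this key is B.
A sixth above E in this key is C.
Together with the bass E, this spells C major seventh in first inversion.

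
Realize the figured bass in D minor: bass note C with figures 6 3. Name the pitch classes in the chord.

C, E, A

A third above C in this key is E.
A sixth above C in this key is A.
Together with the bass C, this spells A minor in first inversion.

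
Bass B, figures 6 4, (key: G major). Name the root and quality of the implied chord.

E minor

The figures 6 4 indicate a triad in second inversion.
In second inversion the root lies a fourth above the bass: a fourth above B in G major is E.
The chord tones are B, E, G, giving E minor.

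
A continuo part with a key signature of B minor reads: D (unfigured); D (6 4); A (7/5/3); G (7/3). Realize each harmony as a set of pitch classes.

D (5/3): D, F#, A.
D (6/4): D, G, B.
A (7/5/3): A, C#, E, G.
G (7/5/3): G, B, D, F#.

D, F#, A | D, G, B | A, C#, E, G | G, B, D, F#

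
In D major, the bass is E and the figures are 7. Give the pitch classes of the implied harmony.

E, G, B, D

The written figures 7 are shorthand for 7/5/3: the 5/3 are implied.
A third above E in this key is G.
A fifth above E in this key is B.
A seventh above E in this key is D.
Together with the bass E, this spells E minor seventh in root position.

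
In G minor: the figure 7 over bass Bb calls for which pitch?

A

Counting 6 letter steps above Bb lands on A; in G minor, that letter is A.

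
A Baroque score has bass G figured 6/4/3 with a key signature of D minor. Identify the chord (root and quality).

The figures 6/4/3 indicate a seventh chord in second inversion.
In second inversion the root lies a fourth above the bass: a fourth above G in D minor is C.
The chord tones are G, Bb, C, E, giving C dominant seventh.

C dominant seventh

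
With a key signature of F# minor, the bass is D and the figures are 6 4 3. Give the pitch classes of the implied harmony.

D, F#, G#, B

A third above D in this key is F#.
A fourth above D in this key is G#.
A sixth above D in this key is B.
Together with the bass D, this spells G# half-diminished seventh in second inversion.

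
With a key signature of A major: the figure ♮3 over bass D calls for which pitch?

Counting 2 letter steps above D lands on F; in A major, that letter is F#.
The ♮3 figure makes it natural, giving F.

F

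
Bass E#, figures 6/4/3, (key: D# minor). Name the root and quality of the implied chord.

The figures 6/4/3 indicate a seventh chord in second inversion.
In second inversion the root lies a fourth above the bass: a fourth above E# in D# minor is A#.
The chord tones are E#, G#, A#, C#, giving A# minor seventh.

A# minor seventh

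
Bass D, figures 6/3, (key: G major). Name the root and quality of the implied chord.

B minor

The figures 6/3 indicate a triad in first inversion.
In first inversion the root lies a sixth above the bass: a sixth above D in G major is B.
The chord tones are D, F#, B, giving B minor.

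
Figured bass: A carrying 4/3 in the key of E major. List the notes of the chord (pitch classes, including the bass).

A, C#, D#, F#

The written figures 4/3 are shorthand for 6/4/3: the 6 is implied.
A third above A in this key is C#.
A fourth above A in this key is D#.
A sixth above A in this key is F#.
Together with the bass A, this spells D# half-diminished seventh in second inversion.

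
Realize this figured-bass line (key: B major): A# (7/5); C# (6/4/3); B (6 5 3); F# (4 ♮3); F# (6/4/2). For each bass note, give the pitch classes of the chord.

A#, C#, E, G# | C#, E, F#, A# | B, D#, F#, G# | F#, A, B, D# | F#, G#, B, D#

A# (7/5/3): A#, C#, E, G#.
C# (6/4/3): C#, E, F#, A#.
B (6/5/3): B, D#, F#, G#.
F# (6/4/♮3): F#, A, B, D#.
F# (6/4/2): F#, G#, B, D#.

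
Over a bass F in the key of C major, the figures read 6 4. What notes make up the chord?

A fourth above F in this key is B.
A sixth above F in this key is D.
Together with the bass F, this spells B diminished in second inversion.

F, B, D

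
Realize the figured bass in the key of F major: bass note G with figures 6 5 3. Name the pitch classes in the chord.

G, Bb, D, E

A third above G in this key is Bb.
A fifth above G in this key is D.
A sixth above G in this key is E.
Together with the bass G, this spells E half-diminished seventh in first inversion.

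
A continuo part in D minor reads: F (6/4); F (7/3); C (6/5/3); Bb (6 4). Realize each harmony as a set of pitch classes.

F (6/4): F, Bb, D.
F (7/5/3): F, A, C, E.
C (6/5/3): C, E, G, A.
Bb (6/4): Bb, E, G.

F, Bb, D | F, A, C, E | C, E, G, A | Bb, E, G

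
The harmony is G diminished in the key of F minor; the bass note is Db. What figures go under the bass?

6/4

Db is the fifth of G diminished, so the chord is in second inversion.
A triad in second inversion is figured 6/4, conventionally abbreviated 6/4.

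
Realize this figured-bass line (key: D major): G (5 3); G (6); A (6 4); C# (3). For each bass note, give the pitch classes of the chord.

G (5/3): G, B, D.
G (6/3): G, B, E.
A (6/4): A, D, F#.
C# (5/3): C#, E, G.

G, B, D | G, B, E | A, D, F# | C#, E, G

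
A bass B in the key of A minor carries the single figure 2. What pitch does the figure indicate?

Counting 1 letter step above B lands on C; in A minor, that letter is C.

C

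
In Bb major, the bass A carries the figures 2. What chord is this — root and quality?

The figures 2 indicate a seventh chord in third inversion.
In third inversion the root lies a second above the bass: a second above A in Bb major is Bb.
The chord tones are A, Bb, D, F, giving Bb major seventh.

Bb major seventh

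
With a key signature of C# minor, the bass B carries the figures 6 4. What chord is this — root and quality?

E major

The figures 6 4 indicate a triad in second inversion.
In second inversion the root lies a fourth above the bass: a fourth above B in C# minor is E.
The chord tones are B, E, G#, giving E major.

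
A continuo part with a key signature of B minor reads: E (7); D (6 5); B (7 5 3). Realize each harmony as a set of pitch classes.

E, G, B, D | D, F#, A, B | B, D, F#, A

E (7/5/3): E, G, B, D.
D (6/5/3): D, F#, A, B.
B (7/5/3): B, D, F#, A.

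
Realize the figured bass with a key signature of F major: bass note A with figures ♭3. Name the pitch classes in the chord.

A, Cb, E

The written figures ♭3 are shorthand for 5/3: the 5 is implied.
A third above A in this key is C, lowered to Cb by the flat.
A fifth above A in this key is E.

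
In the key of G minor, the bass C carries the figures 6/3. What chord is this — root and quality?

The figures 6/3 indicate a triad in first inversion.
In first inversion the root lies a sixth above the bass: a sixth above C in G minor is A.
The chord tones are C, Eb, A, giving A diminished.

A diminished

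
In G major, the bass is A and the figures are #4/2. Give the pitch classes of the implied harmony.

A, B, D#, F#

The written figures #4/2 are shorthand for 6/4/2: the 6 is implied.
A second above A in this key is B.
A fourth above A in this key is D, raised to D# by the sharp.
A sixth above A in this key is F#.
Together with the bass A, this spells B dominant seventh in third inversion.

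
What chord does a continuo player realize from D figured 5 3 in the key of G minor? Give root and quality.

The figures 5 3 indicate a triad in root position.
In root position the bass is the root, so the root is D.
The chord tones are D, F, A, giving D minor.

D minor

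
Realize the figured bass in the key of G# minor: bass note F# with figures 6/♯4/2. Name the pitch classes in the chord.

A second above F# in this key is G#.
A fourth above F# in this key is B, raised to B# by the sharp.
A sixth above F# in this key is D#.
Together with the bass F#, this spells G# dominant seventh in third inversion.

F#, G#, B#, D#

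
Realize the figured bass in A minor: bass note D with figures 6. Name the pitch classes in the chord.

The written figures 6 are shorthand for 6/3: the 3 is implied.
A third above D in this key is F.
A sixth above D in this key is B.
Together with the bass D, this spells B diminished in first inversion.

D, F, B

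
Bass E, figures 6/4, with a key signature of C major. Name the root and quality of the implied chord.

The figures 6/4 indicate a triad in second inversion.
In second inversion the root lies a fourth above the bass: a fourth above E in C major is A.
The chord tones are E, A, C, giving A minor.

A minor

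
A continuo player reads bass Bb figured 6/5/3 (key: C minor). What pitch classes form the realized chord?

A third above Bb in this key is D.
A fifth above Bb in this key is F.
A sixth above Bb in this key is G.
Together with the bass Bb, this spells G minor seventh in first inversion.

Bb, D, F, G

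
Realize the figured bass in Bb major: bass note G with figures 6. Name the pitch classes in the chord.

The written figures 6 are shorthand for 6/3: the 3 is implied.
A third above G in this key is Bb.
A sixth above G in this key is Eb.
Together with the bass G, this spells Eb major in first inversion.

G, Bb, Eb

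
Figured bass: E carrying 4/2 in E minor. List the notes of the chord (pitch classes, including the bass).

E, F#, A, C

The written figures 4/2 are shorthand for 6/4/2: the 6 is implied.
A second above E in this key is F#.
A fourth above E in this key is A.
A sixth above E in this key is C.
Together with the bass E, this spells F# half-diminished seventh in third inversion.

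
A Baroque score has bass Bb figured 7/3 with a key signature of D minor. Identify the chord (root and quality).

The figures 7/3 indicate a seventh chord in root position.
In root position the bass is the root, so the root is Bb.
The chord tones are Bb, D, F, A, giving Bb major seventh.

Bb major seventh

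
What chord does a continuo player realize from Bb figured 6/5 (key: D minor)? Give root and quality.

The figures 6/5 indicate a seventh chord in first inversion.
In first inversion the root lies a sixth above the bass: a sixth above Bb in D minor is G.
The chord tones are Bb, D, F, G, giving G minor seventh.

G minor seventh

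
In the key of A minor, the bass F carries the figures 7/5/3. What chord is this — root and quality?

The figures 7/5/3 indicate a seventh chord in root position.
In root position the bass is the root, so the root is F.
The chord tones are F, A, C, E, giving F major seventh.

F major seventh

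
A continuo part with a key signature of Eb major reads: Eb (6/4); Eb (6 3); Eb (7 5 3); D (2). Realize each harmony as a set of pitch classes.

Eb (6/4): Eb, Ab, C.
Eb (6/3): Eb, G, C.
Eb (7/5/3): Eb, G, Bb, D.
D (6/4/2): D, Eb, G, Bb.

Eb, Ab, C | Eb, G, C | Eb, G, Bb, D | D, Eb, G, Bb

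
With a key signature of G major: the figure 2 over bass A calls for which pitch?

Counting 1 letter step above A lands on B; in G major, that letter is B.

B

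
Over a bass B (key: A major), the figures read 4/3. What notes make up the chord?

The written figures 4/3 are shorthand for 6/4/3: the 6 is implied.
A third above B in this key is D.
A fourth above B in this key is E.
A sixth above B in this key is G#.
Together with the bass B, this spells E dominant seventh in second inversion.

B, D, E, G#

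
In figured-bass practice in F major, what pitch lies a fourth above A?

Counting 3 letter steps above A lands on D; in F major, that letter is D.

D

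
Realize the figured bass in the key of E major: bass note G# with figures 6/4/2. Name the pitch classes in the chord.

G#, A, C#, E

A second above G# in this key is A.
A fourth above G# in this key is C#.
A sixth above G# in this key is E.
Together with the bass G#, this spells A major seventh in third inversion.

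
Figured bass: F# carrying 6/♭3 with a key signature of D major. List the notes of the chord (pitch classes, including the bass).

F#, Ab, D

A third above F# in this key is A, lowered to Ab by the flat.
A sixth above F# in this key is D.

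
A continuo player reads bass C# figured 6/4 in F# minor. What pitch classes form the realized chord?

C#, F#, A

A fourth above C# in this key is F#.
A sixth above C# in this key is A.
Together with the bass C#, this spells F# minor in second inversion.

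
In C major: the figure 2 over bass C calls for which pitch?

Counting 1 letter step above C lands on D; in C major, that letter is D.

D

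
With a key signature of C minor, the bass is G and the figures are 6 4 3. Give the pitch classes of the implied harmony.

G, Bb, C, Eb

A third above G in this key is Bb.
A fourth above G in this key is C.
A sixth above G in this key is Eb.
Together with the bass G, this spells C minor seventh in second inversion.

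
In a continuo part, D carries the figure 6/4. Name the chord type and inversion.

triad, second inversion

Intervals of 6/4 above the bass form a triad; the bass is the fifth, so this is second inversion.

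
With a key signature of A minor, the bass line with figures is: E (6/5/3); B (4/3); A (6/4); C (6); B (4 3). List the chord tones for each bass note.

E (6/5/3): E, G, B, C.
B (6/4/3): B, D, E, G.
A (6/4): A, D, F.
C (6/3): C, E, A.
B (6/4/3): B, D, E, G.

E, G, B, C | B, D, E, G | A, D, F | C, E, A | B, D, E, G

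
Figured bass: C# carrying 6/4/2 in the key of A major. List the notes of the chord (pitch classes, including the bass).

C#, D, F#, A

A second above C# in this key is D.
A fourth above C# in this key is F#.
A sixth above C# in this key is A.
Together with the bass C#, this spells D major seventh in third inversion.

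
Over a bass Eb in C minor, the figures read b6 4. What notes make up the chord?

Eb, Ab, Cb

A fourth above Eb in this key is Ab.
A sixth above Eb in this key is C, lowered to Cb by the flat.
Together with the bass Eb, this spells Ab minor in second inversion.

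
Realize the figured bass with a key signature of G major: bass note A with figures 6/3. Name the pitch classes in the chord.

A third above A in this key is C.
A sixth above A in this key is F#.
Together with the bass A, this spells F# diminished in first inversion.

A, C, F#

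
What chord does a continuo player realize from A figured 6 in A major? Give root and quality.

The figures 6 indicate a triad in first inversion.
In first inversion the root lies a sixth above the bass: a sixth above A in A major is F#.
The chord tones are A, C#, F#, giving F# minor.

F# minor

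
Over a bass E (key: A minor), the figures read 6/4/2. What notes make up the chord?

A second above E in this key is F.
A fourth above E in this key is A.
A sixth above E in this key is C.
Together with the bass E, this spells F major seventh in third inversion.

E, F, A, C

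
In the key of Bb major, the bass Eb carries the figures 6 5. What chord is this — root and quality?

The figures 6 5 indicate a seventh chord in first inversion.
In first inversion the root lies a sixth above the bass: a sixth above Eb in Bb major is C.
The chord tones are Eb, G, Bb, C, giving C minor seventh.

C minor seventh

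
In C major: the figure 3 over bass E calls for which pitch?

Counting 2 letter steps above E lands on G; in C major, that letter is G.

G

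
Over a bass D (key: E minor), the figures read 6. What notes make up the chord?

D, F#, B

The written figures 6 are shorthand for 6/3: the 3 is implied.
A third above D in this key is F#.
A sixth above D in this key is B.
Together with the bass D, this spells B minor in first inversion.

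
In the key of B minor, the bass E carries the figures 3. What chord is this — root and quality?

E minor

The figures 3 indicate a triad in root position.
In root position the bass is the root, so the root is E.
The chord tones are E, G, B, giving E minor.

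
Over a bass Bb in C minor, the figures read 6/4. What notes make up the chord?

A fourth above Bb in this key is Eb.
A sixth above Bb in this key is G.
Together with the bass Bb, this spells Eb major in second inversion.

Bb, Eb, G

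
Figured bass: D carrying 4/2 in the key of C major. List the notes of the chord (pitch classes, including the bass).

The written figures 4/2 are shorthand for 6/4/2: the 6 is implied.
A second above D in this key is E.
A fourth above D in this key is G.
A sixth above D in this key is B.
Together with the bass D, this spells E minor seventh in third inversion.

D, E, G, B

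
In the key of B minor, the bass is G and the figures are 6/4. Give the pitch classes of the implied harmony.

A fourth above G in this key is C#.
A sixth above G in this key is E.
Together with the bass G, this spells C# diminished in second inversion.

G, C#, E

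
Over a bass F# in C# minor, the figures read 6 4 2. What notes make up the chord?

F#, G#, B, D#

A second above F# in this key is G#.
A fourth above F# in this key is B.
A sixth above F# in this key is D#.
Together with the bass F#, this spells G# minor seventh in third inversion.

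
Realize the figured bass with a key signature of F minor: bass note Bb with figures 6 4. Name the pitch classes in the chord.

Bb, Eb, G

A fourth above Bb in this key is Eb.
A sixth above Bb in this key is G.
Together with the bass Bb, this spells Eb major in second inversion.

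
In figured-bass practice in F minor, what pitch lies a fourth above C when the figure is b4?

Counting 3 letter steps above C lands on F; in F minor, that letter is F.
The b4 figure lowers it a semitone, giving Fb.

Fb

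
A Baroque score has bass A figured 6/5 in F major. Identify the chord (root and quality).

The figures 6/5 indicate a seventh chord in first inversion.
In first inversion the root lies a sixth above the bass: a sixth above A in F major is F.
The chord tones are A, C, E, F, giving F major seventh.

F major seventh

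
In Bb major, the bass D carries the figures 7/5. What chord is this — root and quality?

The figures 7/5 indicate a seventh chord in root position.
In root position the bass is the root, so the root is D.
The chord tones are D, F, A, C, giving D minor seventh.

D minor seventh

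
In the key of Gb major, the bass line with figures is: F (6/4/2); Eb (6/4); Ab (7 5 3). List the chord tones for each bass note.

F (6/4/2): F, Gb, Bb, Db.
Eb (6/4): Eb, Ab, Cb.
Ab (7/5/3): Ab, Cb, Eb, Gb.

F, Gb, Bb, Db | Eb, Ab, Cb | Ab, Cb, Eb, Gb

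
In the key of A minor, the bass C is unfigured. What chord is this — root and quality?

C major

An unfigured bass indicates a triad in root position.
In root position the bass is the root, so the root is C.
The chord tones are C, E, G, giving C major.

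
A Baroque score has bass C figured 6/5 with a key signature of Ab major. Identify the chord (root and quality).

The figures 6/5 indicate a seventh chord in first inversion.
In first inversion the root lies a sixth above the bass: a sixth above C in Ab major is Ab.
The chord tones are C, Eb, G, Ab, giving Ab major seventh.

Ab major seventh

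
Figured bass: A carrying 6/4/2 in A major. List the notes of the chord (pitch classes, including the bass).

A, B, D, F#

A second above A in this key is B.
A fourth above A in this key is D.
A sixth above A in this key is F#.
Together with the bass A, this spells B minor seventh in third inversion.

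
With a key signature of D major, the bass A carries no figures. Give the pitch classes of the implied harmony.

A, C#, E

An unfigured bass implies 5/3.
A third above A in this key is C#.
A fifth above A in this key is E.
Together with the bass A, this spells A major in root position.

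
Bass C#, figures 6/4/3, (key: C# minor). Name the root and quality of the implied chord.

The figures 6/4/3 indicate a seventh chord in second inversion.
In second inversion the root lies a fourth above the bass: a fourth above C# in C# minor is F#.
The chord tones are C#, E, F#, A, giving F# minor seventh.

F# minor seventh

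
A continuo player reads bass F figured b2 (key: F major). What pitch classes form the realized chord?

The written figures b2 are shorthand for 6/4/2: the 6/4 are implied.
A second above F in this key is G, lowered to Gb by the flat.
A fourth above F in this key is Bb.
A sixth above F in this key is D.
Together with the bass F, this spells Gb augmented major seventh in third inversion.

F, Gb, Bb, D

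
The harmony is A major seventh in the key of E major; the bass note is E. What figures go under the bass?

E is the fifth of A major seventh, so the chord is in second inversion.
A seventh chord in second inversion is figured 6/4/3, conventionally abbreviated 4/3.

4/3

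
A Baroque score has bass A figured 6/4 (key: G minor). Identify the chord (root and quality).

D minor

The figures 6/4 indicate a triad in second inversion.
In second inversion the root lies a fourth above the bass: a fourth above A in G minor is D.
The chord tones are A, D, F, giving D minor.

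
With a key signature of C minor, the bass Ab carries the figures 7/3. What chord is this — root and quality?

The figures 7/3 indicate a seventh chord in root position.
In root position the bass is the root, so the root is Ab.
The chord tones are Ab, C, Eb, G, giving Ab major seventh.

Ab major seventh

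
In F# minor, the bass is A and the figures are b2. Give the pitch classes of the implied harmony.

The written figures b2 are shorthand for 6/4/2: the 6/4 are implied.
A second above A in this key is B, lowered to Bb by the flat.
A fourth above A in this key is D.
A sixth above A in this key is F#.
Together with the bass A, this spells Bb augmented major seventh in third inversion.

A, Bb, D, F#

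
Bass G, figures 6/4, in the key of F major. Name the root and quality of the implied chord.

The figures 6/4 indicate a triad in second inversion.
In second inversion the root lies a fourth above the bass: a fourth above G in F major is C.
The chord tones are G, C, E, giving C major.

C major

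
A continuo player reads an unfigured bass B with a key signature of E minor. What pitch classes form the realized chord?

B, D, F#

An unfigured bass implies 5/3.
A third above B in this key is D.
A fifth above B in this key is F#.
Together with the bass B, this spells B minor in root position.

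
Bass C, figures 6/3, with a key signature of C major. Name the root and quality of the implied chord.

The figures 6/3 indicate a triad in first inversion.
In first inversion the root lies a sixth above the bass: a sixth above C in C major is A.
The chord tones are C, E, A, giving A minor.

A minor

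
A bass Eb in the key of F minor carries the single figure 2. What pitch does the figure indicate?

Counting 1 letter step above Eb lands on F; in F minor, that letter is F.

F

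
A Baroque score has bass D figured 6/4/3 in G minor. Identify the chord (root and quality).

G minor seventh

The figures 6/4/3 indicate a seventh chord in second inversion.
In second inversion the root lies a fourth above the bass: a fourth above D in G minor is G.
The chord tones are D, F, G, Bb, giving G minor seventh.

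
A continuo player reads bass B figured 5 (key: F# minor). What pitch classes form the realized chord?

The written figures 5 are shorthand for 5/3: the 3 is implied.
A third above B in this key is D.
A fifth above B in this key is F#.
Together with the bass B, this spells B minor in root position.

B, D, F#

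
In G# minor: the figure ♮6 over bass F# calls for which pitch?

D

Counting 5 letter steps above F# lands on D; in G# minor, that letter is D#.
The ♮6 figure makes it natural, giving D.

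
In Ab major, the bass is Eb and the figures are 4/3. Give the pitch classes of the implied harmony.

The written figures 4/3 are shorthand for 6/4/3: the 6 is implied.
A third above Eb in this key is G.
A fourth above Eb in this key is Ab.
A sixth above Eb in this key is C.
Together with the bass Eb, this spells Ab major seventh in second inversion.

Eb, G, Ab, C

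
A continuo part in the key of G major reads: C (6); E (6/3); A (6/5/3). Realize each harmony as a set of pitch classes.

C, E, A | E, G, C | A, C, E, F#

C (6/3): C, E, A.
E (6/3): E, G, C.
A (6/5/3): A, C, E, F#.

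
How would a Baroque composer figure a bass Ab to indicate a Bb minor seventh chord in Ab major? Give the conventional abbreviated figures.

4/2

Ab is the seventh of Bb minor seventh, so the chord is in third inversion.
A seventh chord in third inversion is figured 6/4/2, conventionally abbreviated 4/2.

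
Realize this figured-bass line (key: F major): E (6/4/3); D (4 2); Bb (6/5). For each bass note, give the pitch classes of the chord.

E, G, A, C | D, E, G, Bb | Bb, D, F, G

E (6/4/3): E, G, A, C.
D (6/4/2): D, E, G, Bb.
Bb (6/5/3): Bb, D, F, G.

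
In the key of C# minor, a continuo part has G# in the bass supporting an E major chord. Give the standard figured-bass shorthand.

G# is the third of E major, so the chord is in first inversion.
A triad in first inversion is figured 6/3, conventionally abbreviated 6.

6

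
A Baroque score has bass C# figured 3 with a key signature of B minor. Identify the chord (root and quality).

The figures 3 indicate a triad in root position.
In root position the bass is the root, so the root is C#.
The chord tones are C#, E, G, giving C# diminished.

C# diminished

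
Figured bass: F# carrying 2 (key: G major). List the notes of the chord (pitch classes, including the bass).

The written figures 2 are shorthand for 6/4/2: the 6/4 are implied.
A second above F# in this key is G.
A fourth above F# in this key is B.
A sixth above F# in this key is D.
Together with the bass F#, this spells G major seventh in third inversion.

F#, G, B, D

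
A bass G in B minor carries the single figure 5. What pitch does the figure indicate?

D

Counting 4 letter steps above G lands on D; in B minor, that letter is D.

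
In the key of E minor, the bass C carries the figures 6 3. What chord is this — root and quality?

The figures 6 3 indicate a triad in first inversion.
In first inversion the root lies a sixth above the bass: a sixth above C in E minor is A.
The chord tones are C, E, A, giving A minor.

A minor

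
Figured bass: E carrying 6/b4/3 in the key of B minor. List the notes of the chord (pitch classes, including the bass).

E, G, Ab, C#

A third above E in this key is G.
A fourth above E in this key is A, lowered to Ab by the flat.
A sixth above E in this key is C#.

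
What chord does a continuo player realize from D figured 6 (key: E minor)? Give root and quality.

The figures 6 indicate a triad in first inversion.
In first inversion the root lies a sixth above the bass: a sixth above D in E minor is B.
The chord tones are D, F#, B, giving B minor.

B minor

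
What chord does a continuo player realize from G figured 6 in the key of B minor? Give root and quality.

E minor

The figures 6 indicate a triad in first inversion.
In first inversion the root lies a sixth above the bass: a sixth above G in B minor is E.
The chord tones are G, B, E, giving E minor.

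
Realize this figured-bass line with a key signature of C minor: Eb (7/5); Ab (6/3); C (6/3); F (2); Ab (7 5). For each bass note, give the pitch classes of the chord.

Eb (7/5/3): Eb, G, Bb, D.
Ab (6/3): Ab, C, F.
C (6/3): C, Eb, Ab.
F (6/4/2): F, G, Bb, D.
Ab (7/5/3): Ab, C, Eb, G.

Eb, G, Bb, D | Ab, C, F | C, Eb, Ab | F, G, Bb, D | Ab, C, Eb, G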